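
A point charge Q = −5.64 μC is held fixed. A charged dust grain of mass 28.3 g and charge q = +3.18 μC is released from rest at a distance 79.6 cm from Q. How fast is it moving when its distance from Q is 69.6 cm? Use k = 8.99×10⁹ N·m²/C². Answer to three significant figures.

1.43 m/s

Only the electrostatic force acts, so mechanical energy is conserved: ½mv² = U₁ − U₂ = kQq(1/r₁ − 1/r₂).
U₁ − U₂ = (8.99×10⁹ N·m²/C²)(-5.64×10⁻⁶ C)(3.18×10⁻⁶ C)(1/0.796 − 1/0.696) = 0.0291 J.
v = √(2·0.0291/0.0283) = 1.43 m/s.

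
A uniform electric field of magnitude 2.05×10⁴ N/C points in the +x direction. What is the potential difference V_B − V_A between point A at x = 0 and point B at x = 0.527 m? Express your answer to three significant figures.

In a uniform field, potential decreases in the direction of E: V_B − V_A = −E·Δx.
V_B − V_A = −(2.05×10⁴ V/m)(0.527 m) = -1.08×10⁴ V.

-1.08×10⁴ V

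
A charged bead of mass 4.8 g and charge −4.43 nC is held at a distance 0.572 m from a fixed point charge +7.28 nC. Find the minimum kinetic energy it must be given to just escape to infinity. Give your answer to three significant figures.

5.07×10⁻⁷ J

To just escape, total mechanical energy must reach zero at infinity: ½mv²_min + U = 0, so ½mv²_min = −U = |kQq|/r.
|U| = |kQq|/r = (8.99×10⁹ N·m²/C²)(7.28×10⁻⁹)(4.43×10⁻⁹)/(0.572) = 5.07×10⁻⁷ J.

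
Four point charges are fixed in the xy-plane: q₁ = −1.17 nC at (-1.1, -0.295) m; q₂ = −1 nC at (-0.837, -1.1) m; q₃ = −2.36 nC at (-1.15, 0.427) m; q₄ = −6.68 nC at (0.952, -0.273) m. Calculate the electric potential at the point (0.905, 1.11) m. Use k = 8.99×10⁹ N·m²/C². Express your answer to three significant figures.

The total potential is the scalar sum of each charge's contribution, V = Σ kqᵢ/rᵢ.
Distances from the field point to each charge: r₁ = 2.45 m, r₂ = 2.81 m, r₃ = 2.17 m, r₄ = 1.38 m.
V = k[(-1.17×10⁻⁹)/(2.45) + (-1.00×10⁻⁹)/(2.81) + (-2.36×10⁻⁹)/(2.17) + (-6.68×10⁻⁹)/(1.38)] = -60.7 V.

-60.7 V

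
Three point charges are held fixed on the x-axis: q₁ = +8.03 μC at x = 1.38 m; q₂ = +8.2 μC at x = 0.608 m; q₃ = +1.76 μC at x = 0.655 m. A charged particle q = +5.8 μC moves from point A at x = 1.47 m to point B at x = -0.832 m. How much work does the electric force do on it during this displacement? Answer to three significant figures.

4.71 J

The work done by the electric force is W_field = −ΔU = −q(V_B − V_A) = q(V_A − V_B).
At A: distances to the source charges are 0.0900 m, 0.862 m, 0.815 m; V_A = Σ kqᵢ/rᵢ = 9.07×10⁵ V.
At B: distances to the source charges are 2.21 m, 1.44 m, 1.49 m; V_B = Σ kqᵢ/rᵢ = 9.45×10⁴ V.
ΔV = V_B − V_A = -8.13×10⁵ V.
W_field = −qΔV = −(5.80×10⁻⁶ C)(-8.13×10⁵ V) = 4.71 J.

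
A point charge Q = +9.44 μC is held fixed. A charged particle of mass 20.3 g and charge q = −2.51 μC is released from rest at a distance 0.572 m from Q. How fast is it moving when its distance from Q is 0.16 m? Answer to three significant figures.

9.72 m/s

Only the electrostatic force acts, so mechanical energy is conserved: ½mv² = U₁ − U₂ = kQq(1/r₁ − 1/r₂).
U₁ − U₂ = (8.99×10⁹ N·m²/C²)(9.44×10⁻⁶ C)(-2.51×10⁻⁶ C)(1/0.572 − 1/0.160) = 0.959 J.
v = √(2·0.959/0.0203) = 9.72 m/s.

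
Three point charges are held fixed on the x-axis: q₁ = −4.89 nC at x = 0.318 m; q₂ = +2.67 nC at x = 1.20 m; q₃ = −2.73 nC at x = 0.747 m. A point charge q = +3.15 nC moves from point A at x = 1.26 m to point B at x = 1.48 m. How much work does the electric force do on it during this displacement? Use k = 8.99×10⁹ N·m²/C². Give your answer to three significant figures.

9.17×10⁻⁷ J

The work done by the electric force is W_field = −ΔU = −q(V_B − V_A) = q(V_A − V_B).
At A: distances to the source charges are 0.942 m, 0.0600 m, 0.513 m; V_A = Σ kqᵢ/rᵢ = 306 V.
At B: distances to the source charges are 1.16 m, 0.280 m, 0.733 m; V_B = Σ kqᵢ/rᵢ = 14.4 V.
ΔV = V_B − V_A = -291 V.
W_field = −qΔV = −(3.15×10⁻⁹ C)(-291 V) = 9.17×10⁻⁷ J.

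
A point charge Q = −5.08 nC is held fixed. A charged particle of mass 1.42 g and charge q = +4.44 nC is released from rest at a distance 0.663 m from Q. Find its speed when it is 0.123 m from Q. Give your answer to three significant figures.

0.0435 m/s

Only the electrostatic force acts, so mechanical energy is conserved: ½mv² = U₁ − U₂ = kQq(1/r₁ − 1/r₂).
U₁ − U₂ = (8.99×10⁹ N·m²/C²)(-5.08×10⁻⁹ C)(4.44×10⁻⁹ C)(1/0.663 − 1/0.123) = 1.34×10⁻⁶ J.
v = √(2·1.34×10⁻⁶/1.42×10⁻³) = 0.0435 m/s.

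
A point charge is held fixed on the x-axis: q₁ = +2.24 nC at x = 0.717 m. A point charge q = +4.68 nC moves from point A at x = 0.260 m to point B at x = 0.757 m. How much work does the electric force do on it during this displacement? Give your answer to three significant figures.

The work done by the electric force is W_field = −ΔU = −q(V_B − V_A) = q(V_A − V_B).
At A: distance to the source charge is 0.457 m; V_A = kq₁/r = 44.1 V.
At B: distance to the source charge is 0.0400 m; V_B = kq₁/r = 503 V.
ΔV = V_B − V_A = 459 V.
W_field = −qΔV = −(4.68×10⁻⁹ C)(459 V) = -2.15×10⁻⁶ J.

-2.15×10⁻⁶ J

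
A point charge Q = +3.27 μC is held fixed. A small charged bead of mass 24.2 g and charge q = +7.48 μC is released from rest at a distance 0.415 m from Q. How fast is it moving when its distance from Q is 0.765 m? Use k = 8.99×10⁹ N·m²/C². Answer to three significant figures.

Only the electrostatic force acts, so mechanical energy is conserved: ½mv² = U₁ − U₂ = kQq(1/r₁ − 1/r₂).
U₁ − U₂ = (8.99×10⁹ N·m²/C²)(3.27×10⁻⁶ C)(7.48×10⁻⁶ C)(1/0.415 − 1/0.765) = 0.242 J.
v = √(2·0.242/0.0242) = 4.48 m/s.

4.48 m/s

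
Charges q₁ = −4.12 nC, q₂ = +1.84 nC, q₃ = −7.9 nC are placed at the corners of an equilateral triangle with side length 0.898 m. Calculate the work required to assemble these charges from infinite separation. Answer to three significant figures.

The work to assemble the configuration equals its total potential energy, U = Σ kqᵢqⱼ/rᵢⱼ over all pairs.
All three pair separations equal the side length, 0.898 m.
U = (-7.59×10⁻⁸) + (3.26×10⁻⁷) + (-1.46×10⁻⁷) = 1.04×10⁻⁷ J.

1.04×10⁻⁷ J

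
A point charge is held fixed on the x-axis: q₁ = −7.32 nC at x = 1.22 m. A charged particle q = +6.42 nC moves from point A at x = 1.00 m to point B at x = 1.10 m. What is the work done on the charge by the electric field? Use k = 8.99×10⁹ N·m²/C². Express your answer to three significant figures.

1.60×10⁻⁶ J

The work done by the electric force is W_field = −ΔU = −q(V_B − V_A) = q(V_A − V_B).
At A: distance to the source charge is 0.220 m; V_A = kq₁/r = -299 V.
At B: distance to the source charge is 0.120 m; V_B = kq₁/r = -548 V.
ΔV = V_B − V_A = -249 V.
W_field = −qΔV = −(6.42×10⁻⁹ C)(-249 V) = 1.60×10⁻⁶ J.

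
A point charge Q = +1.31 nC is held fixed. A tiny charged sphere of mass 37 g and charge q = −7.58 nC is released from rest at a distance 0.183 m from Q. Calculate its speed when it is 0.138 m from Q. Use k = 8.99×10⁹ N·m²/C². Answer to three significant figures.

Only the electrostatic force acts, so mechanical energy is conserved: ½mv² = U₁ − U₂ = kQq(1/r₁ − 1/r₂).
U₁ − U₂ = (8.99×10⁹ N·m²/C²)(1.31×10⁻⁹ C)(-7.58×10⁻⁹ C)(1/0.183 − 1/0.138) = 1.59×10⁻⁷ J.
v = √(2·1.59×10⁻⁷/0.0370) = 2.93×10⁻³ m/s.

2.93×10⁻³ m/s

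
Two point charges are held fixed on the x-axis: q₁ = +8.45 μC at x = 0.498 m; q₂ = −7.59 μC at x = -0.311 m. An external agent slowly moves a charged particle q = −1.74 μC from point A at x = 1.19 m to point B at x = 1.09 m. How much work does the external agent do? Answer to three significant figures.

-0.0266 J

For quasistatic motion the external work equals the change in potential energy: W_ext = qΔV = q(V_B − V_A).
At A: distances to the source charges are 0.692 m, 1.50 m; V_A = Σ kqᵢ/rᵢ = 6.43×10⁴ V.
At B: distances to the source charges are 0.592 m, 1.40 m; V_B = Σ kqᵢ/rᵢ = 7.96×10⁴ V.
ΔV = V_B − V_A = 1.53×10⁴ V.
W_ext = qΔV = (-1.74×10⁻⁶ C)(1.53×10⁴ V) = -0.0266 J.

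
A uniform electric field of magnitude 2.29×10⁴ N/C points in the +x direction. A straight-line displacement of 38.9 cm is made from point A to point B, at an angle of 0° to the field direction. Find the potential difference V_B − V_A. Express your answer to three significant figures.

Only the component of displacement along E changes the potential: ΔV = −E·d·cosθ.
ΔV = −(2.29×10⁴ V/m)(0.389 m)cos0° = -8910 V.

-8910 V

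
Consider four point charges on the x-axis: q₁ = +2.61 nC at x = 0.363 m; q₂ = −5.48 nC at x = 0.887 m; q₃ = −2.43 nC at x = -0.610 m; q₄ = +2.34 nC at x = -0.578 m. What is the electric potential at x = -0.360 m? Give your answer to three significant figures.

The total potential is the scalar sum of each charge's contribution, V = Σ kqᵢ/rᵢ.
Distances from the field point to each charge: r₁ = 0.723 m, r₂ = 1.25 m, r₃ = 0.250 m, r₄ = 0.218 m.
V = k[(2.61×10⁻⁹)/(0.723) + (-5.48×10⁻⁹)/(1.25) + (-2.43×10⁻⁹)/(0.250) + (2.34×10⁻⁹)/(0.218)] = 2.06 V.

2.06 V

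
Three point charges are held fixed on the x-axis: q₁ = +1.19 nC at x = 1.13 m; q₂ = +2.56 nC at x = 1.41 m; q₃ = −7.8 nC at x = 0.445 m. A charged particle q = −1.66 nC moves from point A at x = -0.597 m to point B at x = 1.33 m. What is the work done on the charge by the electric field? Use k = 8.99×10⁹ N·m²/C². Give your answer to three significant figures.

The work done by the electric force is W_field = −ΔU = −q(V_B − V_A) = q(V_A − V_B).
At A: distances to the source charges are 1.73 m, 2.01 m, 1.04 m; V_A = Σ kqᵢ/rᵢ = -49.6 V.
At B: distances to the source charges are 0.200 m, 0.0800 m, 0.885 m; V_B = Σ kqᵢ/rᵢ = 262 V.
ΔV = V_B − V_A = 312 V.
W_field = −qΔV = −(-1.66×10⁻⁹ C)(312 V) = 5.17×10⁻⁷ J.

5.17×10⁻⁷ J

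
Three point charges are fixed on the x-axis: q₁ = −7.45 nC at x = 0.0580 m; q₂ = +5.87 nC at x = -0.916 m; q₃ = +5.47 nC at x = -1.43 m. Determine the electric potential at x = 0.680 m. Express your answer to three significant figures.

-51.3 V

The total potential is the scalar sum of each charge's contribution, V = Σ kqᵢ/rᵢ.
Distances from the field point to each charge: r₁ = 0.622 m, r₂ = 1.60 m, r₃ = 2.11 m.
V = k[(-7.45×10⁻⁹)/(0.622) + (5.87×10⁻⁹)/(1.60) + (5.47×10⁻⁹)/(2.11)] = -51.3 V.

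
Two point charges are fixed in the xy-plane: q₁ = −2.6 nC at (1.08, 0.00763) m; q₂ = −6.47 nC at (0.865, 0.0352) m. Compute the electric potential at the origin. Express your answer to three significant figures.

-88.8 V

The total potential is the scalar sum of each charge's contribution, V = Σ kqᵢ/rᵢ.
Distances from the field point to each charge: r₁ = 1.08 m, r₂ = 0.866 m.
V = k[(-2.60×10⁻⁹)/(1.08) + (-6.47×10⁻⁹)/(0.866)] = -88.8 V.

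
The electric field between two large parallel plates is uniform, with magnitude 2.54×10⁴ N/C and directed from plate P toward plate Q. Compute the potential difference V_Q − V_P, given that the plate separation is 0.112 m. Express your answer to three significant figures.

In a uniform field, potential decreases in the direction of E: ΔV = −E·d for a displacement d parallel to E.
Going from P to Q is a displacement of 0.112 m along the field, so V_Q − V_P = −Ed = -2840 V.

-2840 V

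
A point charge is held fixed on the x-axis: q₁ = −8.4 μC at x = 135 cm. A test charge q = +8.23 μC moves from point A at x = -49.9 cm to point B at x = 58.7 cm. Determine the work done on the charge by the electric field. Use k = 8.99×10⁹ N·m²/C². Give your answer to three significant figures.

0.478 J

The work done by the electric force is W_field = −ΔU = −q(V_B − V_A) = q(V_A − V_B).
At A: distance to the source charge is 1.85 m; V_A = kq₁/r = -4.08×10⁴ V.
At B: distance to the source charge is 0.763 m; V_B = kq₁/r = -9.90×10⁴ V.
ΔV = V_B − V_A = -5.81×10⁴ V.
W_field = −qΔV = −(8.23×10⁻⁶ C)(-5.81×10⁴ V) = 0.478 J.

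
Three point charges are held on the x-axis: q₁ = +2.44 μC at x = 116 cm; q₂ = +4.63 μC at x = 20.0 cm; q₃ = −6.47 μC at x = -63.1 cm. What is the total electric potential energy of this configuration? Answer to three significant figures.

The work to assemble the configuration equals its total potential energy, U = Σ kqᵢqⱼ/rᵢⱼ over all pairs.
Pair separations: r₁₂ = 0.960 m, r₁₃ = 1.79 m, r₂₃ = 0.831 m.
U = (0.106) + (-0.0792) + (-0.324) = -0.298 J.

-0.298 J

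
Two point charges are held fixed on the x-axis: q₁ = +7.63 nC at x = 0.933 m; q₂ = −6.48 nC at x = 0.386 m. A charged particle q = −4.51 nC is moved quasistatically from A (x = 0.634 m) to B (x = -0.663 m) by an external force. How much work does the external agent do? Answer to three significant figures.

3.19×10⁻⁸ J

For quasistatic motion the external work equals the change in potential energy: W_ext = qΔV = q(V_B − V_A).
At A: distances to the source charges are 0.299 m, 0.248 m; V_A = Σ kqᵢ/rᵢ = -5.49 V.
At B: distances to the source charges are 1.60 m, 1.05 m; V_B = Σ kqᵢ/rᵢ = -12.6 V.
ΔV = V_B − V_A = -7.07 V.
W_ext = qΔV = (-4.51×10⁻⁹ C)(-7.07 V) = 3.19×10⁻⁸ J.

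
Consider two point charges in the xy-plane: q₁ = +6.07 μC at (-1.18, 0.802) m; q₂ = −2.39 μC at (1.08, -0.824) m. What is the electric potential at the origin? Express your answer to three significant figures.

The total potential is the scalar sum of each charge's contribution, V = Σ kqᵢ/rᵢ.
Distances from the field point to each charge: r₁ = 1.43 m, r₂ = 1.36 m.
V = k[(6.07×10⁻⁶)/(1.43) + (-2.39×10⁻⁶)/(1.36)] = 2.24×10⁴ V.

2.24×10⁴ V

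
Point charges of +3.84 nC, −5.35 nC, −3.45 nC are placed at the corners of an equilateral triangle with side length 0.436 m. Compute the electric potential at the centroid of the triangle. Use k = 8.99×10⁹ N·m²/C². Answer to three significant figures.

The total potential is the scalar sum of each charge's contribution, V = Σ kqᵢ/rᵢ.
The distance from each vertex to the centroid is a/√3 = 0.252 m.
V = k[(3.84×10⁻⁹)/(0.252) + (-5.35×10⁻⁹)/(0.252) + (-3.45×10⁻⁹)/(0.252)] = -177 V.

-177 V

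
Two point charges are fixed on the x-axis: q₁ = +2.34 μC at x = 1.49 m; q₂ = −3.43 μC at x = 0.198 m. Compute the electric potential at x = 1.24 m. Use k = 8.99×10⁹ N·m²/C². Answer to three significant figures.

5.46×10⁴ V

The total potential is the scalar sum of each charge's contribution, V = Σ kqᵢ/rᵢ.
Distances from the field point to each charge: r₁ = 0.250 m, r₂ = 1.04 m.
V = k[(2.34×10⁻⁶)/(0.250) + (-3.43×10⁻⁶)/(1.04)] = 5.46×10⁴ V.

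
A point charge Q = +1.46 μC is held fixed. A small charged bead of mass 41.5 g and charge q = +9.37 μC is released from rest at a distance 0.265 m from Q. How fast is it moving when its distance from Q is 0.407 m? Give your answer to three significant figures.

2.79 m/s

Only the electrostatic force acts, so mechanical energy is conserved: ½mv² = U₁ − U₂ = kQq(1/r₁ − 1/r₂).
U₁ − U₂ = (8.99×10⁹ N·m²/C²)(1.46×10⁻⁶ C)(9.37×10⁻⁶ C)(1/0.265 − 1/0.407) = 0.162 J.
v = √(2·0.162/0.0415) = 2.79 m/s.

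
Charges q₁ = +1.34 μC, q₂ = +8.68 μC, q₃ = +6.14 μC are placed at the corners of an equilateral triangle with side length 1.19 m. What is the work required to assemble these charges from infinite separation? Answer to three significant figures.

The work to assemble the configuration equals its total potential energy, U = Σ kqᵢqⱼ/rᵢⱼ over all pairs.
All three pair separations equal the side length, 1.19 m.
U = (0.0879) + (0.0622) + (0.403) = 0.553 J.

0.553 J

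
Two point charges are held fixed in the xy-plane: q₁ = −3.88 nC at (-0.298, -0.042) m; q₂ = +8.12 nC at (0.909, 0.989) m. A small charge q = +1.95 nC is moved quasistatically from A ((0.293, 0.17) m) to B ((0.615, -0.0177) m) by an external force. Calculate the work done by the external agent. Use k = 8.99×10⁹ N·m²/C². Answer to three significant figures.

For quasistatic motion the external work equals the change in potential energy: W_ext = qΔV = q(V_B − V_A).
At A: distances to the source charges are 0.628 m, 1.02 m; V_A = Σ kqᵢ/rᵢ = 15.7 V.
At B: distances to the source charges are 0.913 m, 1.05 m; V_B = Σ kqᵢ/rᵢ = 31.4 V.
ΔV = V_B − V_A = 15.7 V.
W_ext = qΔV = (1.95×10⁻⁹ C)(15.7 V) = 3.07×10⁻⁸ J.

3.07×10⁻⁸ J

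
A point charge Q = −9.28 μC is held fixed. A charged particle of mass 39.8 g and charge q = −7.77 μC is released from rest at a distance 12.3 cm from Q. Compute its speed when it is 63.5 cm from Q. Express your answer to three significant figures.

Only the electrostatic force acts, so mechanical energy is conserved: ½mv² = U₁ − U₂ = kQq(1/r₁ − 1/r₂).
U₁ − U₂ = (8.99×10⁹ N·m²/C²)(-9.28×10⁻⁶ C)(-7.77×10⁻⁶ C)(1/0.123 − 1/0.635) = 4.25 J.
v = √(2·4.25/0.0398) = 14.6 m/s.

14.6 m/s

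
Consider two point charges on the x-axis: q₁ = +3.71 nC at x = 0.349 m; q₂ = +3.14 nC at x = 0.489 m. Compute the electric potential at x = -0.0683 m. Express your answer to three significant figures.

131 V

The total potential is the scalar sum of each charge's contribution, V = Σ kqᵢ/rᵢ.
Distances from the field point to each charge: r₁ = 0.417 m, r₂ = 0.557 m.
V = k[(3.71×10⁻⁹)/(0.417) + (3.14×10⁻⁹)/(0.557)] = 131 V.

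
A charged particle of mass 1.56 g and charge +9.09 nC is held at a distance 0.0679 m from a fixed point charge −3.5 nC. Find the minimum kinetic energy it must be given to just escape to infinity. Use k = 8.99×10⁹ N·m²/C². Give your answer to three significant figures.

4.21×10⁻⁶ J

To just escape, total mechanical energy must reach zero at infinity: ½mv²_min + U = 0, so ½mv²_min = −U = |kQq|/r.
|U| = |kQq|/r = (8.99×10⁹ N·m²/C²)(3.50×10⁻⁹)(9.09×10⁻⁹)/(0.0679) = 4.21×10⁻⁶ J.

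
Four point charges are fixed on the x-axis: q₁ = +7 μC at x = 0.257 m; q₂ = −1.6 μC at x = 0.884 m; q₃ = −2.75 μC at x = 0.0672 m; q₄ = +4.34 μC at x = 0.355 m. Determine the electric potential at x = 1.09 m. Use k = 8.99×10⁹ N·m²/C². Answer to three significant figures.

Electric potential is a scalar, so the contributions from each charge add algebraically: V = Σ kqᵢ/rᵢ.
Distances from the field point to each charge: r₁ = 0.833 m, r₂ = 0.206 m, r₃ = 1.02 m, r₄ = 0.735 m.
V = k[(7.00×10⁻⁶)/(0.833) + (-1.60×10⁻⁶)/(0.206) + (-2.75×10⁻⁶)/(1.02) + (4.34×10⁻⁶)/(0.735)] = 3.46×10⁴ V.

3.46×10⁴ V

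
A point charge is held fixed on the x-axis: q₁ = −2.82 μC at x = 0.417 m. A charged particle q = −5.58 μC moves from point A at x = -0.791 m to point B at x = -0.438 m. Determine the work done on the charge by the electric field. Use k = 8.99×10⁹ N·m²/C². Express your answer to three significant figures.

-0.0483 J

The work done by the electric force is W_field = −ΔU = −q(V_B − V_A) = q(V_A − V_B).
At A: distance to the source charge is 1.21 m; V_A = kq₁/r = -2.10×10⁴ V.
At B: distance to the source charge is 0.855 m; V_B = kq₁/r = -2.97×10⁴ V.
ΔV = V_B − V_A = -8660 V.
W_field = −qΔV = −(-5.58×10⁻⁶ C)(-8660 V) = -0.0483 J.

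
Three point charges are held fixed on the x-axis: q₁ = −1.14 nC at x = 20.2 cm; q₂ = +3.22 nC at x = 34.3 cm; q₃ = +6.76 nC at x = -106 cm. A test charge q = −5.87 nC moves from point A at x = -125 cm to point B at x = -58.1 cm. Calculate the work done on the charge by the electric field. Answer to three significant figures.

-1.09×10⁻⁶ J

The work done by the electric force is W_field = −ΔU = −q(V_B − V_A) = q(V_A − V_B).
At A: distances to the source charges are 1.45 m, 1.59 m, 0.190 m; V_A = Σ kqᵢ/rᵢ = 331 V.
At B: distances to the source charges are 0.783 m, 0.924 m, 0.479 m; V_B = Σ kqᵢ/rᵢ = 145 V.
ΔV = V_B − V_A = -186 V.
W_field = −qΔV = −(-5.87×10⁻⁹ C)(-186 V) = -1.09×10⁻⁶ J.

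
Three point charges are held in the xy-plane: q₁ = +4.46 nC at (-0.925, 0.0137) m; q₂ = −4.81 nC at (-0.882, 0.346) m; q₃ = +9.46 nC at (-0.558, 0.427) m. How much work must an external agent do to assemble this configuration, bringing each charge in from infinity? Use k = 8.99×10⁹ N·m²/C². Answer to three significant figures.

-1.11×10⁻⁶ J

The assembly work is the sum of pairwise potential energies, U = Σ_{i<j} kqᵢqⱼ/rᵢⱼ.
Pair separations: r₁₂ = 0.335 m, r₁₃ = 0.553 m, r₂₃ = 0.334 m.
U = (-5.76×10⁻⁷) + (6.86×10⁻⁷) + (-1.22×10⁻⁶) = -1.11×10⁻⁶ J.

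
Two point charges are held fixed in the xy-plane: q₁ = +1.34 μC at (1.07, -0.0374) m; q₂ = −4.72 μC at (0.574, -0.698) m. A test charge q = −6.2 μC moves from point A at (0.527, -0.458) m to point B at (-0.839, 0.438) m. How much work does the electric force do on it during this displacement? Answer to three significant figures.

0.860 J

The work done by the electric force is W_field = −ΔU = −q(V_B − V_A) = q(V_A − V_B).
At A: distances to the source charges are 0.687 m, 0.245 m; V_A = Σ kqᵢ/rᵢ = -1.56×10⁵ V.
At B: distances to the source charges are 1.97 m, 1.81 m; V_B = Σ kqᵢ/rᵢ = -1.73×10⁴ V.
ΔV = V_B − V_A = 1.39×10⁵ V.
W_field = −qΔV = −(-6.20×10⁻⁶ C)(1.39×10⁵ V) = 0.860 J.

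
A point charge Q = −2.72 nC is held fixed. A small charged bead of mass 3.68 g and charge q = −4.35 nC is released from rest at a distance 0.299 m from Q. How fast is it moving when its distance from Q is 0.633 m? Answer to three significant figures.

0.0101 m/s

Only the electrostatic force acts, so mechanical energy is conserved: ½mv² = U₁ − U₂ = kQq(1/r₁ − 1/r₂).
U₁ − U₂ = (8.99×10⁹ N·m²/C²)(-2.72×10⁻⁹ C)(-4.35×10⁻⁹ C)(1/0.299 − 1/0.633) = 1.88×10⁻⁷ J.
v = √(2·1.88×10⁻⁷/3.68×10⁻³) = 0.0101 m/s.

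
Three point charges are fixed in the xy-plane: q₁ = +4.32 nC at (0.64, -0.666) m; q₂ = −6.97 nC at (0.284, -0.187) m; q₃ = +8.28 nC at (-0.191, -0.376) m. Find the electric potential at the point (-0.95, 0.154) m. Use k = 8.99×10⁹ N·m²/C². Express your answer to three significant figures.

53.2 V

Electric potential is a scalar, so the contributions from each charge add algebraically: V = Σ kqᵢ/rᵢ.
Distances from the field point to each charge: r₁ = 1.79 m, r₂ = 1.28 m, r₃ = 0.926 m.
V = k[(4.32×10⁻⁹)/(1.79) + (-6.97×10⁻⁹)/(1.28) + (8.28×10⁻⁹)/(0.926)] = 53.2 V.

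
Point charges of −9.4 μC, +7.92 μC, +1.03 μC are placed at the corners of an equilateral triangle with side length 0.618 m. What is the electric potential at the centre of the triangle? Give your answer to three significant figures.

-1.13×10⁴ V

The total potential is the scalar sum of each charge's contribution, V = Σ kqᵢ/rᵢ.
The distance from each vertex to the centroid is a/√3 = 0.357 m.
V = k[(-9.40×10⁻⁶)/(0.357) + (7.92×10⁻⁶)/(0.357) + (1.03×10⁻⁶)/(0.357)] = -1.13×10⁴ V.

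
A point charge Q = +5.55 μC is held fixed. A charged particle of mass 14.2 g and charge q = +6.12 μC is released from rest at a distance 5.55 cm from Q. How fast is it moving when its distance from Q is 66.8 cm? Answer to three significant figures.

Only the electrostatic force acts, so mechanical energy is conserved: ½mv² = U₁ − U₂ = kQq(1/r₁ − 1/r₂).
U₁ − U₂ = (8.99×10⁹ N·m²/C²)(5.55×10⁻⁶ C)(6.12×10⁻⁶ C)(1/0.0555 − 1/0.668) = 5.04 J.
v = √(2·5.04/0.0142) = 26.7 m/s.

26.7 m/s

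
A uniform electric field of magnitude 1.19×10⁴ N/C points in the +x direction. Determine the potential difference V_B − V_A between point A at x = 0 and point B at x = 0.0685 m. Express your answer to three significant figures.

-815 V

In a uniform field, potential decreases in the direction of E: V_B − V_A = −E·Δx.
V_B − V_A = −(1.19×10⁴ V/m)(0.0685 m) = -815 V.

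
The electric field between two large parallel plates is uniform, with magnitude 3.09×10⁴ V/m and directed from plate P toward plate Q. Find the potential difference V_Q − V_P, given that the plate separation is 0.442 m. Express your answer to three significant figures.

-1.37×10⁴ V

In a uniform field, potential decreases in the direction of E: ΔV = −E·d for a displacement d parallel to E.
Going from P to Q is a displacement of 0.442 m along the field, so V_Q − V_P = −Ed = -1.37×10⁴ V.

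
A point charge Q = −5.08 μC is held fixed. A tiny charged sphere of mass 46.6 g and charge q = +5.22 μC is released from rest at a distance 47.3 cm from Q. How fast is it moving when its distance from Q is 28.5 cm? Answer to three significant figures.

3.78 m/s

Only the electrostatic force acts, so mechanical energy is conserved: ½mv² = U₁ − U₂ = kQq(1/r₁ − 1/r₂).
U₁ − U₂ = (8.99×10⁹ N·m²/C²)(-5.08×10⁻⁶ C)(5.22×10⁻⁶ C)(1/0.473 − 1/0.285) = 0.332 J.
v = √(2·0.332/0.0466) = 3.78 m/s.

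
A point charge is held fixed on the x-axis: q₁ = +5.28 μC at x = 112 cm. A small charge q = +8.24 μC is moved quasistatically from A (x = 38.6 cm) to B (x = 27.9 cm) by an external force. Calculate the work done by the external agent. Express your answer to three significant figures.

-0.0678 J

For quasistatic motion the external work equals the change in potential energy: W_ext = qΔV = q(V_B − V_A).
At A: distance to the source charge is 0.734 m; V_A = kq₁/r = 6.47×10⁴ V.
At B: distance to the source charge is 0.841 m; V_B = kq₁/r = 5.64×10⁴ V.
ΔV = V_B − V_A = -8230 V.
W_ext = qΔV = (8.24×10⁻⁶ C)(-8230 V) = -0.0678 J.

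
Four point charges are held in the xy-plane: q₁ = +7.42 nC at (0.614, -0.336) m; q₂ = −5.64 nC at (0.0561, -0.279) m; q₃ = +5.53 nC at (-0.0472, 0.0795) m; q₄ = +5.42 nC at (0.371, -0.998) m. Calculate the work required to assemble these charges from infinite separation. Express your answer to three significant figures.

-5.54×10⁻⁷ J

The assembly work is the sum of pairwise potential energies, U = Σ_{i<j} kqᵢqⱼ/rᵢⱼ.
Pair separations: r₁₂ = 0.561 m, r₁₃ = 0.781 m, r₁₄ = 0.705 m, r₂₃ = 0.373 m, r₂₄ = 0.785 m, r₃₄ = 1.16 m.
Summing all 6 pair terms gives U = -5.54×10⁻⁷ J.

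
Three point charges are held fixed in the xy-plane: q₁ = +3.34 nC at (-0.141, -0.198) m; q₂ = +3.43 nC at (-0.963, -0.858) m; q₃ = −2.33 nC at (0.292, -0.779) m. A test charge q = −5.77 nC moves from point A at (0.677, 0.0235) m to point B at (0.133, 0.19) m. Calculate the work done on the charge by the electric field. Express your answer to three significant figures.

The work done by the electric force is W_field = −ΔU = −q(V_B − V_A) = q(V_A − V_B).
At A: distances to the source charges are 0.847 m, 1.86 m, 0.890 m; V_A = Σ kqᵢ/rᵢ = 28.5 V.
At B: distances to the source charges are 0.475 m, 1.52 m, 0.982 m; V_B = Σ kqᵢ/rᵢ = 62.2 V.
ΔV = V_B − V_A = 33.8 V.
W_field = −qΔV = −(-5.77×10⁻⁹ C)(33.8 V) = 1.95×10⁻⁷ J.

1.95×10⁻⁷ J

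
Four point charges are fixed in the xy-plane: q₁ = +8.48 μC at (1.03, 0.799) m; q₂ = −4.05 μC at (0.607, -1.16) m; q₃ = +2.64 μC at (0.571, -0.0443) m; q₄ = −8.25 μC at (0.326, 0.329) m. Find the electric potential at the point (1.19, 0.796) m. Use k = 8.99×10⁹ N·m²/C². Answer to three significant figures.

4.06×10⁵ V

The total potential is the scalar sum of each charge's contribution, V = Σ kqᵢ/rᵢ.
Distances from the field point to each charge: r₁ = 0.160 m, r₂ = 2.04 m, r₃ = 1.04 m, r₄ = 0.982 m.
V = k[(8.48×10⁻⁶)/(0.160) + (-4.05×10⁻⁶)/(2.04) + (2.64×10⁻⁶)/(1.04) + (-8.25×10⁻⁶)/(0.982)] = 4.06×10⁵ V.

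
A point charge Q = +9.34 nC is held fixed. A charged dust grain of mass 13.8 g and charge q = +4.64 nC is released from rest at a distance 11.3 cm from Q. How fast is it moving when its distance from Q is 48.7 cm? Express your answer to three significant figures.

Only the electrostatic force acts, so mechanical energy is conserved: ½mv² = U₁ − U₂ = kQq(1/r₁ − 1/r₂).
U₁ − U₂ = (8.99×10⁹ N·m²/C²)(9.34×10⁻⁹ C)(4.64×10⁻⁹ C)(1/0.113 − 1/0.487) = 2.65×10⁻⁶ J.
v = √(2·2.65×10⁻⁶/0.0138) = 0.0196 m/s.

0.0196 m/s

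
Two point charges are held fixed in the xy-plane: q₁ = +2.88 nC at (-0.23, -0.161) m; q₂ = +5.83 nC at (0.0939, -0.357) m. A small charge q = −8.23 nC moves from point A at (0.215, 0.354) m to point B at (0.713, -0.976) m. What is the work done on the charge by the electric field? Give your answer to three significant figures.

The work done by the electric force is W_field = −ΔU = −q(V_B − V_A) = q(V_A − V_B).
At A: distances to the source charges are 0.681 m, 0.721 m; V_A = Σ kqᵢ/rᵢ = 111 V.
At B: distances to the source charges are 1.25 m, 0.875 m; V_B = Σ kqᵢ/rᵢ = 80.6 V.
ΔV = V_B − V_A = -30.1 V.
W_field = −qΔV = −(-8.23×10⁻⁹ C)(-30.1 V) = -2.47×10⁻⁷ J.

-2.47×10⁻⁷ J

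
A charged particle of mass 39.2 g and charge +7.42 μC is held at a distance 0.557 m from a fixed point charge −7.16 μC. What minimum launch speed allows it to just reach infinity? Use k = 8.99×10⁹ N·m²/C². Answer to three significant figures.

6.61 m/s

To just escape, total mechanical energy must reach zero at infinity: ½mv²_min + U = 0, so ½mv²_min = −U = |kQq|/r.
|U| = |kQq|/r = (8.99×10⁹ N·m²/C²)(7.16×10⁻⁶)(7.42×10⁻⁶)/(0.557) = 0.857 J.
v_min = √(2|U|/m) = √(2·0.857/0.0392) = 6.61 m/s.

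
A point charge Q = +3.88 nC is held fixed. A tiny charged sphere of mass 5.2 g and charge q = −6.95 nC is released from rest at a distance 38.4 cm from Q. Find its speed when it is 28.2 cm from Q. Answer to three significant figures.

9.37×10⁻³ m/s

Only the electrostatic force acts, so mechanical energy is conserved: ½mv² = U₁ − U₂ = kQq(1/r₁ − 1/r₂).
U₁ − U₂ = (8.99×10⁹ N·m²/C²)(3.88×10⁻⁹ C)(-6.95×10⁻⁹ C)(1/0.384 − 1/0.282) = 2.28×10⁻⁷ J.
v = √(2·2.28×10⁻⁷/5.20×10⁻³) = 9.37×10⁻³ m/s.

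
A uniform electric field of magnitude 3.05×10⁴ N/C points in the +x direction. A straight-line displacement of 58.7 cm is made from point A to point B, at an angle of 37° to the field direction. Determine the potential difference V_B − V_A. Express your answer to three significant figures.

-1.43×10⁴ V

Only the component of displacement along E changes the potential: ΔV = −E·d·cosθ.
ΔV = −(3.05×10⁴ V/m)(0.587 m)cos37° = -1.43×10⁴ V.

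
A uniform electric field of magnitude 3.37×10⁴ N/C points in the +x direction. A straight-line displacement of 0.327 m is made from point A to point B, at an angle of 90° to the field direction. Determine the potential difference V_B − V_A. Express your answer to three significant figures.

Only the component of displacement along E changes the potential: ΔV = −E·d·cosθ.
ΔV = −(3.37×10⁴ V/m)(0.327 m)cos90° = 0 V.

0 V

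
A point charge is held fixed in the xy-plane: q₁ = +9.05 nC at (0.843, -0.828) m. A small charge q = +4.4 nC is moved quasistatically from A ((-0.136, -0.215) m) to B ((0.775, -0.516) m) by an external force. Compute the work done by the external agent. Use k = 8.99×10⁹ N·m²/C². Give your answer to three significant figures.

8.11×10⁻⁷ J

For quasistatic motion the external work equals the change in potential energy: W_ext = qΔV = q(V_B − V_A).
At A: distance to the source charge is 1.16 m; V_A = kq₁/r = 70.4 V.
At B: distance to the source charge is 0.319 m; V_B = kq₁/r = 255 V.
ΔV = V_B − V_A = 184 V.
W_ext = qΔV = (4.40×10⁻⁹ C)(184 V) = 8.11×10⁻⁷ J.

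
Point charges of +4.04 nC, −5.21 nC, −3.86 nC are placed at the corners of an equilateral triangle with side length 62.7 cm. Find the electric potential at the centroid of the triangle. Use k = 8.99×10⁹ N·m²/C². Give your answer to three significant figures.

The total potential is the scalar sum of each charge's contribution, V = Σ kqᵢ/rᵢ.
The distance from each vertex to the centroid is a/√3 = 0.362 m.
V = k[(4.04×10⁻⁹)/(0.362) + (-5.21×10⁻⁹)/(0.362) + (-3.86×10⁻⁹)/(0.362)] = -125 V.

-125 V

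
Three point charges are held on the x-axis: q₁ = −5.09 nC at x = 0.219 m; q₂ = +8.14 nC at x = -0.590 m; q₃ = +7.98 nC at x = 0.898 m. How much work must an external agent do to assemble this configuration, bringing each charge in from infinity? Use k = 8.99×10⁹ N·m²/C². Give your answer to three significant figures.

The assembly work is the sum of pairwise potential energies, U = Σ_{i<j} kqᵢqⱼ/rᵢⱼ.
Pair separations: r₁₂ = 0.809 m, r₁₃ = 0.679 m, r₂₃ = 1.49 m.
U = (-4.60×10⁻⁷) + (-5.38×10⁻⁷) + (3.92×10⁻⁷) = -6.06×10⁻⁷ J.

-6.06×10⁻⁷ J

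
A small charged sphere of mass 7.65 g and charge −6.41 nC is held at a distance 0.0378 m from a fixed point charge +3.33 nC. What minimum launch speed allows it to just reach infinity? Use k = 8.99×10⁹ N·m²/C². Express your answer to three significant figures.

0.0364 m/s

To just escape, total mechanical energy must reach zero at infinity: ½mv²_min + U = 0, so ½mv²_min = −U = |kQq|/r.
|U| = |kQq|/r = (8.99×10⁹ N·m²/C²)(3.33×10⁻⁹)(6.41×10⁻⁹)/(0.0378) = 5.08×10⁻⁶ J.
v_min = √(2|U|/m) = √(2·5.08×10⁻⁶/7.65×10⁻³) = 0.0364 m/s.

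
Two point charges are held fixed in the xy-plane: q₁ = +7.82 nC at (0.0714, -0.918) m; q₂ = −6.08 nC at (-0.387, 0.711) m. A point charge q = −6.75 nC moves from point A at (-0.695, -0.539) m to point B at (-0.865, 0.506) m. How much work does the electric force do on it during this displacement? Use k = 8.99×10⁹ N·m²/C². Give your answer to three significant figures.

-6.99×10⁻⁷ J

The work done by the electric force is W_field = −ΔU = −q(V_B − V_A) = q(V_A − V_B).
At A: distances to the source charges are 0.855 m, 1.29 m; V_A = Σ kqᵢ/rᵢ = 39.8 V.
At B: distances to the source charges are 1.70 m, 0.520 m; V_B = Σ kqᵢ/rᵢ = -63.8 V.
ΔV = V_B − V_A = -104 V.
W_field = −qΔV = −(-6.75×10⁻⁹ C)(-104 V) = -6.99×10⁻⁷ J.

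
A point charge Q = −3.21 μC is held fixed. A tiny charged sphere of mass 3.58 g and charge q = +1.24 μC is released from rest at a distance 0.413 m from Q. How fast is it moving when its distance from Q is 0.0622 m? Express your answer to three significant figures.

Only the electrostatic force acts, so mechanical energy is conserved: ½mv² = U₁ − U₂ = kQq(1/r₁ − 1/r₂).
U₁ − U₂ = (8.99×10⁹ N·m²/C²)(-3.21×10⁻⁶ C)(1.24×10⁻⁶ C)(1/0.413 − 1/0.0622) = 0.489 J.
v = √(2·0.489/3.58×10⁻³) = 16.5 m/s.

16.5 m/s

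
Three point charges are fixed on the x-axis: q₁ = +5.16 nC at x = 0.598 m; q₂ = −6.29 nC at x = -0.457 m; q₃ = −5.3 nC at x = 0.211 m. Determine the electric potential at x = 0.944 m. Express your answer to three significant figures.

28.7 V

The total potential is the scalar sum of each charge's contribution, V = Σ kqᵢ/rᵢ.
Distances from the field point to each charge: r₁ = 0.346 m, r₂ = 1.40 m, r₃ = 0.733 m.
V = k[(5.16×10⁻⁹)/(0.346) + (-6.29×10⁻⁹)/(1.40) + (-5.30×10⁻⁹)/(0.733)] = 28.7 V.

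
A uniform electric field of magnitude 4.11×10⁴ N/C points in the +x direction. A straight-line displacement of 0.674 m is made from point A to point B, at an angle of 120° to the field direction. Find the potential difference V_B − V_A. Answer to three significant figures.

1.39×10⁴ V

Only the component of displacement along E changes the potential: ΔV = −E·d·cosθ.
ΔV = −(4.11×10⁴ V/m)(0.674 m)cos120° = 1.39×10⁴ V.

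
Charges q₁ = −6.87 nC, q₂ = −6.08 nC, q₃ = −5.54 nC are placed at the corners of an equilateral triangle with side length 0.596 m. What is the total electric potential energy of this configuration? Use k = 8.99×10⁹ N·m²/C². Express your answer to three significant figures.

1.71×10⁻⁶ J

The assembly work is the sum of pairwise potential energies, U = Σ_{i<j} kqᵢqⱼ/rᵢⱼ.
All three pair separations equal the side length, 0.596 m.
U = (6.30×10⁻⁷) + (5.74×10⁻⁷) + (5.08×10⁻⁷) = 1.71×10⁻⁶ J.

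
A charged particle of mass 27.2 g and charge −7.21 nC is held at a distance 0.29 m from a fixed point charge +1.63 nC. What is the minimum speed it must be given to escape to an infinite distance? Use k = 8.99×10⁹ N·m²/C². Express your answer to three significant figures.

5.18×10⁻³ m/s

To just escape, total mechanical energy must reach zero at infinity: ½mv²_min + U = 0, so ½mv²_min = −U = |kQq|/r.
|U| = |kQq|/r = (8.99×10⁹ N·m²/C²)(1.63×10⁻⁹)(7.21×10⁻⁹)/(0.290) = 3.64×10⁻⁷ J.
v_min = √(2|U|/m) = √(2·3.64×10⁻⁷/0.0272) = 5.18×10⁻³ m/s.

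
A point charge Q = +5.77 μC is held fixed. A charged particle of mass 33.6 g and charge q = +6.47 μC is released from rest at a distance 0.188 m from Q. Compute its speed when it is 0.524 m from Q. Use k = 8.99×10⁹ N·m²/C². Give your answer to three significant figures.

8.25 m/s

Only the electrostatic force acts, so mechanical energy is conserved: ½mv² = U₁ − U₂ = kQq(1/r₁ − 1/r₂).
U₁ − U₂ = (8.99×10⁹ N·m²/C²)(5.77×10⁻⁶ C)(6.47×10⁻⁶ C)(1/0.188 − 1/0.524) = 1.14 J.
v = √(2·1.14/0.0336) = 8.25 m/s.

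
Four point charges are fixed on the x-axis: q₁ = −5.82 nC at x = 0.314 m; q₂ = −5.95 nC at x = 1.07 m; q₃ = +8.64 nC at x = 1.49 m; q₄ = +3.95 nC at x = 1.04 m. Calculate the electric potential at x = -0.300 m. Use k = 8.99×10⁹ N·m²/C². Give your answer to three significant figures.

Electric potential is a scalar, so the contributions from each charge add algebraically: V = Σ kqᵢ/rᵢ.
Distances from the field point to each charge: r₁ = 0.614 m, r₂ = 1.37 m, r₃ = 1.79 m, r₄ = 1.34 m.
V = k[(-5.82×10⁻⁹)/(0.614) + (-5.95×10⁻⁹)/(1.37) + (8.64×10⁻⁹)/(1.79) + (3.95×10⁻⁹)/(1.34)] = -54.4 V.

-54.4 V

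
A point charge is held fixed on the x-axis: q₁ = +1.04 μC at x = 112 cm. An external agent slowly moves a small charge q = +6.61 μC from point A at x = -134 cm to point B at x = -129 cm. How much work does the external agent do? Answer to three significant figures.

For quasistatic motion the external work equals the change in potential energy: W_ext = qΔV = q(V_B − V_A).
At A: distance to the source charge is 2.46 m; V_A = kq₁/r = 3800 V.
At B: distance to the source charge is 2.41 m; V_B = kq₁/r = 3880 V.
ΔV = V_B − V_A = 78.9 V.
W_ext = qΔV = (6.61×10⁻⁶ C)(78.9 V) = 5.21×10⁻⁴ J.

5.21×10⁻⁴ J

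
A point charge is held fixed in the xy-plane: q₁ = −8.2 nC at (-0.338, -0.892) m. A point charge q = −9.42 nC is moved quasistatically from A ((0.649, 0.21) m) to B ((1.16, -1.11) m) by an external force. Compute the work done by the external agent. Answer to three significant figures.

-1.07×10⁻⁸ J

For quasistatic motion the external work equals the change in potential energy: W_ext = qΔV = q(V_B − V_A).
At A: distance to the source charge is 1.48 m; V_A = kq₁/r = -49.8 V.
At B: distance to the source charge is 1.51 m; V_B = kq₁/r = -48.7 V.
ΔV = V_B − V_A = 1.13 V.
W_ext = qΔV = (-9.42×10⁻⁹ C)(1.13 V) = -1.07×10⁻⁸ J.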